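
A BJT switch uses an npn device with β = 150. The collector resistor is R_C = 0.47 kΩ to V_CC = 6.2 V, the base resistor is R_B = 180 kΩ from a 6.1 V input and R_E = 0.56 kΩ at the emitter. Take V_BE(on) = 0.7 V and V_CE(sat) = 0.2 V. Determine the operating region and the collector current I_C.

active; I_C ≈ 3.1 mA

Assume active. Base-emitter loop: I_B = (V_BB − V_BE)/(R_B + (β+1)R_E) = (6.1 − 0.7)/(180 + 151×0.56) = 0.0204 mA.
I_C = β·I_B = 150×0.0204 = 3.06 mA.
V_CE = V_CC − I_C·R_C − I_E·R_E = 6.2 − 3.06×0.47 − 3.08×0.56 = 3.04 V > V_CE(sat), so the active-region assumption holds.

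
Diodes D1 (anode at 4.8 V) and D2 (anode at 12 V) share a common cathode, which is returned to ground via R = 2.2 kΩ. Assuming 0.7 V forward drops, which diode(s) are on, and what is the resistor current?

Only D2 conducts; I_R ≈ 5.1 mA

Assume both conduct. Then node N would need to be at both 4.8−0.7 = 4.1 V and 12−0.7 = 11.3 V, which is impossible.
Assume only D2 conducts: V_N = 12 − 0.7 = 11.3 V, so I_R = 11.3/2.2 = 5.14 mA.
Check D1: its anode-to-cathode voltage is 4.8 − 11.3 = -6.5 V < 0.7 V, so it is off. The assumption is consistent.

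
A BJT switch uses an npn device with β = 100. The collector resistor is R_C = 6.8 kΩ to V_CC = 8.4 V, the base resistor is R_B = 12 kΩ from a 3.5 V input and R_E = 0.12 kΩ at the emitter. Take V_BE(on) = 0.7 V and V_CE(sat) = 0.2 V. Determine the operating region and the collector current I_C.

saturation; I_C ≈ 1.2 mA

Assume active: I_B = (3.5 − 0.7)/(12 + 101×0.12) = 0.116 mA, I_C = β·I_B = 11.6 mA.
Then V_CE = 8.4 − 11.6×6.8 − 11.7×0.12 = -71.9 V < 0.2 V — the active assumption fails.
Re-solve with V_CE = 0.2 V. KCL at the emitter: V_E/R_E = (V_BB−0.7−V_E)/R_B + (V_CC−0.2−V_E)/R_C, giving V_E = 0.168 V.
I_C = (V_CC − 0.2 − V_E)/R_C = (8.2 − 0.168)/6.8 = 1.18 mA.
Check: I_B = (2.8 − 0.168)/12 = 0.219 mA, and β·I_B = 21.9 mA > I_C, confirming saturation.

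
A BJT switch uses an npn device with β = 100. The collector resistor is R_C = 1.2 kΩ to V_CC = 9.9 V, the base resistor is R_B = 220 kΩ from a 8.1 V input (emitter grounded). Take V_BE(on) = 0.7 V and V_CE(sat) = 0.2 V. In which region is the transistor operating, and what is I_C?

Assume active. Base-emitter loop: I_B = (V_BB − V_BE)/R_B = (8.1 − 0.7)/220 = 0.0336 mA.
I_C = β·I_B = 100×0.0336 = 3.36 mA.
V_CE = V_CC − I_C·R_C = 9.9 − 3.36×1.2 = 5.86 V > V_CE(sat), so the active-region assumption holds.

active; I_C ≈ 3.4 mA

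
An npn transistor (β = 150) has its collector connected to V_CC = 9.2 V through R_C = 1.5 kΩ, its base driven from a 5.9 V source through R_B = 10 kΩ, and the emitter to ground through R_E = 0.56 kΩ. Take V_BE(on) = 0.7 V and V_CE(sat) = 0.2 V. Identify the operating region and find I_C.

Assume active: I_B = (5.9 − 0.7)/(10 + 151×0.56) = 0.055 mA, I_C = β·I_B = 8.25 mA.
Then V_CE = 9.2 − 8.25×1.5 − 8.3×0.56 = -7.82 V < 0.2 V — the active assumption fails.
Re-solve with V_CE = 0.2 V. KCL at the emitter: V_E/R_E = (V_BB−0.7−V_E)/R_B + (V_CC−0.2−V_E)/R_C, giving V_E = 2.55 V.
I_C = (V_CC − 0.2 − V_E)/R_C = (9 − 2.55)/1.5 = 4.3 mA.
Check: I_B = (5.2 − 2.55)/10 = 0.265 mA, and β·I_B = 39.7 mA > I_C, confirming saturation.

saturation; I_C ≈ 4.3 mA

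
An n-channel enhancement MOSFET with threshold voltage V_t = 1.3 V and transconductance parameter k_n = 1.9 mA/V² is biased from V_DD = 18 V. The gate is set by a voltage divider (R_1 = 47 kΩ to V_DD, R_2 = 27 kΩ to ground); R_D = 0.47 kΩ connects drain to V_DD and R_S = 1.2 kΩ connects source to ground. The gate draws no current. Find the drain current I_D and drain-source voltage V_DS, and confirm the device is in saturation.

I_D ≈ 2.9 mA, V_DS ≈ 13 V

V_G = V_DD·R_2/(R_1+R_2) = 18×27/74 = 6.57 V.
Assume saturation: I_D = (k_n/2)(V_GS − V_t)² with V_GS = V_G − I_D·R_S = 6.57 − 1.2·I_D.
Substituting gives 1.37·I_D² − 13·I_D + 26.4 = 0, with roots I_D = 2.93 or 6.58 mA.
The root I_D = 6.58 mA gives V_GS = -1.33 V ≤ V_t, so take I_D = 2.93 mA.
Then V_GS = 3.06 V and V_DS = V_DD − I_D(R_D+R_S) = 18 − 2.93×1.67 = 13.1 V.
Saturation requires V_DS ≥ V_GS − V_t = 1.76 V; 13.1 ≥ 1.76 ✓.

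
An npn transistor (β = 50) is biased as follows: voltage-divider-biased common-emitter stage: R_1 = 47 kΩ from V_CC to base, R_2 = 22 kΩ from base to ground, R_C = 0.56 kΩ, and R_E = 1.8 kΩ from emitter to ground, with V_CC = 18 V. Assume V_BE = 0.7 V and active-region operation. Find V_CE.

Thevenize the base divider: V_Th = V_CC·R_2/(R_1+R_2) = 18×22/69 = 5.74 V, R_Th = R_1‖R_2 = 15 kΩ.
Base-emitter loop: V_Th = I_B·R_Th + V_BE + (β+1)I_B·R_E, so I_B = (5.74 − 0.7) / (15 + 51×1.8) = 0.0472 mA.
I_C = β·I_B = 50×0.0472 = 2.36 mA, and I_E = (β+1)I_B = 2.41 mA.
V_CE = V_CC − I_C·R_C − I_E·R_E = 18 − 2.36×0.56 − 2.41×1.8 = 12.3 V.
V_CE = 12.3 V > 0.2 V confirms active-region operation.

V_CE ≈ 12 V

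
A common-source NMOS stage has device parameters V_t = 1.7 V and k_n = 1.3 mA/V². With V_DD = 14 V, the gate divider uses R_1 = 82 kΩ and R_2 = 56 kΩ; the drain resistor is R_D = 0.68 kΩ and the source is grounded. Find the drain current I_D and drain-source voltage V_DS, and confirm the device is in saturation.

V_G = V_DD·R_2/(R_1+R_2) = 14×56/138 = 5.68 V. With the source grounded, V_GS = V_G = 5.68 V.
Assume saturation: I_D = (k_n/2)(V_GS − V_t)² = (1.3/2)×(5.68 − 1.7)² = 0.65×3.98² = 10.3 mA.
V_DS = V_DD − I_D·R_D = 14 − 10.3×0.68 = 6.99 V.
Saturation requires V_DS ≥ V_GS − V_t = 3.98 V; 6.99 ≥ 3.98 ✓.

I_D ≈ 10 mA, V_DS ≈ 7 V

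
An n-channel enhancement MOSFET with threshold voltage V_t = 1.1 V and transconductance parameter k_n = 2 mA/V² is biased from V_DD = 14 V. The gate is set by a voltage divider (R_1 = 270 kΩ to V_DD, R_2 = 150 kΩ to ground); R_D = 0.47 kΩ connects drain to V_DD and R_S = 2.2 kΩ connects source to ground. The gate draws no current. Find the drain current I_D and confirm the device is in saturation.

I_D ≈ 1.3 mA

V_G = V_DD·R_2/(R_1+R_2) = 14×150/420 = 5 V.
Assume saturation: I_D = (k_n/2)(V_GS − V_t)² with V_GS = V_G − I_D·R_S = 5 − 2.2·I_D.
Substituting gives 4.84·I_D² − 18.2·I_D + 15.2 = 0, with roots I_D = 1.26 or 2.49 mA.
The root I_D = 2.49 mA gives V_GS = -0.478 V ≤ V_t, so take I_D = 1.26 mA.
Then V_GS = 2.22 V and V_DS = V_DD − I_D(R_D+R_S) = 14 − 1.26×2.67 = 10.6 V.
Saturation requires V_DS ≥ V_GS − V_t = 1.12 V; 10.6 ≥ 1.12 ✓.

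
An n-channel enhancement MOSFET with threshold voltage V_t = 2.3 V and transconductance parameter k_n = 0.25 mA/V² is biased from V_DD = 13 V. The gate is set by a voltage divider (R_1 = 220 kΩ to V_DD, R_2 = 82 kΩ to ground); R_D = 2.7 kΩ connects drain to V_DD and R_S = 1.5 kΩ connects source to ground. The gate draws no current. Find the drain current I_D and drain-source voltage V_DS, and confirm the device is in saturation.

V_G = V_DD·R_2/(R_1+R_2) = 13×82/302 = 3.53 V.
Assume saturation: I_D = (k_n/2)(V_GS − V_t)² with V_GS = V_G − I_D·R_S = 3.53 − 1.5·I_D.
Substituting gives 0.281·I_D² − 1.46·I_D + 0.189 = 0, with roots I_D = 0.133 or 5.06 mA.
The root I_D = 5.06 mA gives V_GS = -4.06 V ≤ V_t, so take I_D = 0.133 mA.
Then V_GS = 3.33 V and V_DS = V_DD − I_D(R_D+R_S) = 13 − 0.133×4.2 = 12.4 V.
Saturation requires V_DS ≥ V_GS − V_t = 1.03 V; 12.4 ≥ 1.03 ✓.

I_D ≈ 0.13 mA, V_DS ≈ 12 V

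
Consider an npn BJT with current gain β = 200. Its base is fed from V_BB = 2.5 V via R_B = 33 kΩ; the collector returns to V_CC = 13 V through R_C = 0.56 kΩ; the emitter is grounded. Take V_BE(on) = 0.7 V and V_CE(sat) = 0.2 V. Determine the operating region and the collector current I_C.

Assume active. Base-emitter loop: I_B = (V_BB − V_BE)/R_B = (2.5 − 0.7)/33 = 0.0545 mA.
I_C = β·I_B = 200×0.0545 = 10.9 mA.
V_CE = V_CC − I_C·R_C = 13 − 10.9×0.56 = 6.89 V > V_CE(sat), so the active-region assumption holds.

active; I_C ≈ 11 mA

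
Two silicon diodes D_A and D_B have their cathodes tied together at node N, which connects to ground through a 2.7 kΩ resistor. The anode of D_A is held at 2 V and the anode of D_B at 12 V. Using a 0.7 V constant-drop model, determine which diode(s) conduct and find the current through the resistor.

Only D_B conducts; I_R ≈ 4.2 mA

Assume both conduct. Then node N would need to be at both 2−0.7 = 1.3 V and 12−0.7 = 11.3 V, which is impossible.
Assume only D_B conducts: V_N = 12 − 0.7 = 11.3 V, so I_R = 11.3/2.7 = 4.19 mA.
Check D_A: its anode-to-cathode voltage is 2 − 11.3 = -9.3 V < 0.7 V, so it is off. The assumption is consistent.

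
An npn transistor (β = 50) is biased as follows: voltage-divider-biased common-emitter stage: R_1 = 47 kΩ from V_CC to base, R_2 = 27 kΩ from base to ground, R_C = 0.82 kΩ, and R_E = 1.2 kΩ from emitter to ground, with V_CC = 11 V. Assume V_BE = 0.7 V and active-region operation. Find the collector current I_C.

Thevenize the base divider: V_Th = V_CC·R_2/(R_1+R_2) = 11×27/74 = 4.01 V, R_Th = R_1‖R_2 = 17.1 kΩ.
Base-emitter loop: V_Th = I_B·R_Th + V_BE + (β+1)I_B·R_E, so I_B = (4.01 − 0.7) / (17.1 + 51×1.2) = 0.0423 mA.
I_C = β·I_B = 50×0.0423 = 2.11 mA, and I_E = (β+1)I_B = 2.16 mA.
V_CE = V_CC − I_C·R_C − I_E·R_E = 11 − 2.11×0.82 − 2.16×1.2 = 6.68 V.
V_CE = 6.68 V > 0.2 V confirms active-region operation.

I_C ≈ 2.1 mA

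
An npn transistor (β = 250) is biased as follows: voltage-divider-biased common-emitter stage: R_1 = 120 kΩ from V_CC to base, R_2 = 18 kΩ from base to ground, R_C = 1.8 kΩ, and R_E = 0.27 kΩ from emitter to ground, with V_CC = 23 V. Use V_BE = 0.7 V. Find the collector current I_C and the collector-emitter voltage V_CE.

Thevenize the base divider: V_Th = V_CC·R_2/(R_1+R_2) = 23×18/138 = 3 V, R_Th = R_1‖R_2 = 15.7 kΩ.
Base-emitter loop: V_Th = I_B·R_Th + V_BE + (β+1)I_B·R_E, so I_B = (3 − 0.7) / (15.7 + 251×0.27) = 0.0276 mA.
I_C = β·I_B = 250×0.0276 = 6.89 mA, and I_E = (β+1)I_B = 6.92 mA.
V_CE = V_CC − I_C·R_C − I_E·R_E = 23 − 6.89×1.8 − 6.92×0.27 = 8.72 V.
V_CE = 8.72 V > 0.2 V confirms active-region operation.

I_C ≈ 6.9 mA, V_CE ≈ 8.7 V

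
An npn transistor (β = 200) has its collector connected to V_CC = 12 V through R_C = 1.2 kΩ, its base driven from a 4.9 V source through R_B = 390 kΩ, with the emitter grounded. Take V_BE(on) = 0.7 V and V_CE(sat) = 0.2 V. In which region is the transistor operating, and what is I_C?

active; I_C ≈ 2.2 mA

Assume active. Base-emitter loop: I_B = (V_BB − V_BE)/R_B = (4.9 − 0.7)/390 = 0.0108 mA.
I_C = β·I_B = 200×0.0108 = 2.15 mA.
V_CE = V_CC − I_C·R_C = 12 − 2.15×1.2 = 9.42 V > V_CE(sat), so the active-region assumption holds.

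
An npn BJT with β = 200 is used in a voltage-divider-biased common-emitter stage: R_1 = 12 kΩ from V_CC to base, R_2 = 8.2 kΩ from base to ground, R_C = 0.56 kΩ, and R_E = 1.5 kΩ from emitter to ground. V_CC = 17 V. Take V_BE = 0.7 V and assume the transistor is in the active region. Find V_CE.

Thevenize the base divider: V_Th = V_CC·R_2/(R_1+R_2) = 17×8.2/20.2 = 6.9 V, R_Th = R_1‖R_2 = 4.87 kΩ.
Base-emitter loop: V_Th = I_B·R_Th + V_BE + (β+1)I_B·R_E, so I_B = (6.9 − 0.7) / (4.87 + 201×1.5) = 0.0202 mA.
I_C = β·I_B = 200×0.0202 = 4.05 mA, and I_E = (β+1)I_B = 4.07 mA.
V_CE = V_CC − I_C·R_C − I_E·R_E = 17 − 4.05×0.56 − 4.07×1.5 = 8.63 V.
V_CE = 8.63 V > 0.2 V confirms active-region operation.

V_CE ≈ 8.6 V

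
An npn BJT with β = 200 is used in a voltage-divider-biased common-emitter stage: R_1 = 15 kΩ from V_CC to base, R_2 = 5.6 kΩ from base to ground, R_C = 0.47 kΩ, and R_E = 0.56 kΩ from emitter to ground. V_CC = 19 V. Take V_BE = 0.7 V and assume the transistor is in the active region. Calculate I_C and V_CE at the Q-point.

I_C ≈ 7.7 mA, V_CE ≈ 11 V

Thevenize the base divider: V_Th = V_CC·R_2/(R_1+R_2) = 19×5.6/20.6 = 5.17 V, R_Th = R_1‖R_2 = 4.08 kΩ.
Base-emitter loop: V_Th = I_B·R_Th + V_BE + (β+1)I_B·R_E, so I_B = (5.17 − 0.7) / (4.08 + 201×0.56) = 0.0383 mA.
I_C = β·I_B = 200×0.0383 = 7.66 mA, and I_E = (β+1)I_B = 7.69 mA.
V_CE = V_CC − I_C·R_C − I_E·R_E = 19 − 7.66×0.47 − 7.69×0.56 = 11.1 V.
V_CE = 11.1 V > 0.2 V confirms active-region operation.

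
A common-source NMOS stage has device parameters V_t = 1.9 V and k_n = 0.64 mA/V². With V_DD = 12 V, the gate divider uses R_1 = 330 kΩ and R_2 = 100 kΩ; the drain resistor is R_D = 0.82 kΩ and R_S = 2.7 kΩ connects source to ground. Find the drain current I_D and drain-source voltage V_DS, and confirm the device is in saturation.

V_G = V_DD·R_2/(R_1+R_2) = 12×100/430 = 2.79 V.
Assume saturation: I_D = (k_n/2)(V_GS − V_t)² with V_GS = V_G − I_D·R_S = 2.79 − 2.7·I_D.
Substituting gives 2.33·I_D² − 2.54·I_D + 0.254 = 0, with roots I_D = 0.111 or 0.977 mA.
The root I_D = 0.977 mA gives V_GS = 0.153 V ≤ V_t, so take I_D = 0.111 mA.
Then V_GS = 2.49 V and V_DS = V_DD − I_D(R_D+R_S) = 12 − 0.111×3.52 = 11.6 V.
Saturation requires V_DS ≥ V_GS − V_t = 0.59 V; 11.6 ≥ 0.59 ✓.

I_D ≈ 0.11 mA, V_DS ≈ 12 V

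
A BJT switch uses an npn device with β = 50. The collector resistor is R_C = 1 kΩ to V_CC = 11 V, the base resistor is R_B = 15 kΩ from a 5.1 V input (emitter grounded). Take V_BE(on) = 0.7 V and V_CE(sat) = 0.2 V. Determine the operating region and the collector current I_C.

Assume active: I_B = (5.1 − 0.7)/15 = 0.293 mA, giving I_C = β·I_B = 14.7 mA.
But then V_CE = 11 − 14.7×1 = -3.67 V < V_CE(sat) = 0.2 V — impossible in the active region.
So the transistor is saturated. With V_CE = 0.2 V, I_C = (V_CC − 0.2)/R_C = 10.8/1 = 10.8 mA.
Check: β·I_B = 14.7 mA > I_C = 10.8 mA, confirming saturation.

saturation; I_C ≈ 11 mA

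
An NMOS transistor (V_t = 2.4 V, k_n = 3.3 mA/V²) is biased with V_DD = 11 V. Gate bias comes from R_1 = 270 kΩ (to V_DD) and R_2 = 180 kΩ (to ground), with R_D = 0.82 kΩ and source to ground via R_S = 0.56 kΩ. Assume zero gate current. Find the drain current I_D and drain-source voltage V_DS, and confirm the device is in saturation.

V_G = V_DD·R_2/(R_1+R_2) = 11×180/450 = 4.4 V.
Assume saturation: I_D = (k_n/2)(V_GS − V_t)² with V_GS = V_G − I_D·R_S = 4.4 − 0.56·I_D.
Substituting gives 0.517·I_D² − 4.7·I_D + 6.6 = 0, with roots I_D = 1.74 or 7.34 mA.
The root I_D = 7.34 mA gives V_GS = 0.291 V ≤ V_t, so take I_D = 1.74 mA.
Then V_GS = 3.43 V and V_DS = V_DD − I_D(R_D+R_S) = 11 − 1.74×1.38 = 8.6 V.
Saturation requires V_DS ≥ V_GS − V_t = 1.03 V; 8.6 ≥ 1.03 ✓.

I_D ≈ 1.7 mA, V_DS ≈ 8.6 V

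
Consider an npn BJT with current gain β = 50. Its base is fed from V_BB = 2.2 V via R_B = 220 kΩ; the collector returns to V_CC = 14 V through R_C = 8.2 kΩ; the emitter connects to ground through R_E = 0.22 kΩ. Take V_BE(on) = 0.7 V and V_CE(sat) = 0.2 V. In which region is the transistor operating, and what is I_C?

active; I_C ≈ 0.32 mA

Assume active. Base-emitter loop: I_B = (V_BB − V_BE)/(R_B + (β+1)R_E) = (2.2 − 0.7)/(220 + 51×0.22) = 0.00649 mA.
I_C = β·I_B = 50×0.00649 = 0.324 mA.
V_CE = V_CC − I_C·R_C − I_E·R_E = 14 − 0.324×8.2 − 0.331×0.22 = 11.3 V > V_CE(sat), so the active-region assumption holds.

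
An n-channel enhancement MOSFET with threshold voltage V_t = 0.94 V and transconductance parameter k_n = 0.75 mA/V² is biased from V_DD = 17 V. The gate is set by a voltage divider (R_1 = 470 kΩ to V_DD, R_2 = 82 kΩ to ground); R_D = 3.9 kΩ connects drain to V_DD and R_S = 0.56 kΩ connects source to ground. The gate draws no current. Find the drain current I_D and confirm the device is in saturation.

I_D ≈ 0.59 mA

V_G = V_DD·R_2/(R_1+R_2) = 17×82/552 = 2.53 V.
Assume saturation: I_D = (k_n/2)(V_GS − V_t)² with V_GS = V_G − I_D·R_S = 2.53 − 0.56·I_D.
Substituting gives 0.118·I_D² − 1.67·I_D + 0.943 = 0, with roots I_D = 0.59 or 13.6 mA.
The root I_D = 13.6 mA gives V_GS = -5.08 V ≤ V_t, so take I_D = 0.59 mA.
Then V_GS = 2.19 V and V_DS = V_DD − I_D(R_D+R_S) = 17 − 0.59×4.46 = 14.4 V.
Saturation requires V_DS ≥ V_GS − V_t = 1.25 V; 14.4 ≥ 1.25 ✓.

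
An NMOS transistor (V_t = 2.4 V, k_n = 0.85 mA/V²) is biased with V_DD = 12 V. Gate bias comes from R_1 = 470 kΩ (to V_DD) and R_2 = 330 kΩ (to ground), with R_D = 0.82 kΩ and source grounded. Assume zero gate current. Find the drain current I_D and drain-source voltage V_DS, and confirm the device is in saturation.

V_G = V_DD·R_2/(R_1+R_2) = 12×330/800 = 4.95 V. With the source grounded, V_GS = V_G = 4.95 V.
Assume saturation: I_D = (k_n/2)(V_GS − V_t)² = (0.85/2)×(4.95 − 2.4)² = 0.425×2.55² = 2.76 mA.
V_DS = V_DD − I_D·R_D = 12 − 2.76×0.82 = 9.73 V.
Saturation requires V_DS ≥ V_GS − V_t = 2.55 V; 9.73 ≥ 2.55 ✓.

I_D ≈ 2.8 mA, V_DS ≈ 9.7 V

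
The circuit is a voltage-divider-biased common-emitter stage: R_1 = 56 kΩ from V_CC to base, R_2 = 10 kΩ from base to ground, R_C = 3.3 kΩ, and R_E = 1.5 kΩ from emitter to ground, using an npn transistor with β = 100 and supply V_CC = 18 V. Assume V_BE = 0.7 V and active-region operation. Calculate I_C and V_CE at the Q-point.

Thevenize the base divider: V_Th = V_CC·R_2/(R_1+R_2) = 18×10/66 = 2.73 V, R_Th = R_1‖R_2 = 8.48 kΩ.
Base-emitter loop: V_Th = I_B·R_Th + V_BE + (β+1)I_B·R_E, so I_B = (2.73 − 0.7) / (8.48 + 101×1.5) = 0.0127 mA.
I_C = β·I_B = 100×0.0127 = 1.27 mA, and I_E = (β+1)I_B = 1.28 mA.
V_CE = V_CC − I_C·R_C − I_E·R_E = 18 − 1.27×3.3 − 1.28×1.5 = 11.9 V.
V_CE = 11.9 V > 0.2 V confirms active-region operation.

I_C ≈ 1.3 mA, V_CE ≈ 12 V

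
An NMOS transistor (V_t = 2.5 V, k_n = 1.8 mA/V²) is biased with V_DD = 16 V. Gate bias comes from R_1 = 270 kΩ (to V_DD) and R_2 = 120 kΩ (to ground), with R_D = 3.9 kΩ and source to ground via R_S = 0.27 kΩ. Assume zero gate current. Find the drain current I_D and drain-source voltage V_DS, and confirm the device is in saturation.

I_D ≈ 2.6 mA, V_DS ≈ 5 V

V_G = V_DD·R_2/(R_1+R_2) = 16×120/390 = 4.92 V.
Assume saturation: I_D = (k_n/2)(V_GS − V_t)² with V_GS = V_G − I_D·R_S = 4.92 − 0.27·I_D.
Substituting gives 0.0656·I_D² − 2.18·I_D + 5.28 = 0, with roots I_D = 2.64 or 30.6 mA.
The root I_D = 30.6 mA gives V_GS = -3.33 V ≤ V_t, so take I_D = 2.64 mA.
Then V_GS = 4.21 V and V_DS = V_DD − I_D(R_D+R_S) = 16 − 2.64×4.17 = 5.01 V.
Saturation requires V_DS ≥ V_GS − V_t = 1.71 V; 5.01 ≥ 1.71 ✓.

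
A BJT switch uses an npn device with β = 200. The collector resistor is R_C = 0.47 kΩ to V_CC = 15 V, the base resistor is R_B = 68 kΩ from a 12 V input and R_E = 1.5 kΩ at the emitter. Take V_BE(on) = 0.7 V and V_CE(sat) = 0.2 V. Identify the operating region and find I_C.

Assume active. Base-emitter loop: I_B = (V_BB − V_BE)/(R_B + (β+1)R_E) = (12 − 0.7)/(68 + 201×1.5) = 0.0306 mA.
I_C = β·I_B = 200×0.0306 = 6.12 mA.
V_CE = V_CC − I_C·R_C − I_E·R_E = 15 − 6.12×0.47 − 6.15×1.5 = 2.9 V > V_CE(sat), so the active-region assumption holds.

active; I_C ≈ 6.1 mA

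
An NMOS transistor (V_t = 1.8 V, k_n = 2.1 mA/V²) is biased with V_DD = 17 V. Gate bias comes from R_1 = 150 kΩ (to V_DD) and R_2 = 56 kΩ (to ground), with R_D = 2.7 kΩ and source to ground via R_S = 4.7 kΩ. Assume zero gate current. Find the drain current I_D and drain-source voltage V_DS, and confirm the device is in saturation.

I_D ≈ 0.46 mA, V_DS ≈ 14 V

V_G = V_DD·R_2/(R_1+R_2) = 17×56/206 = 4.62 V.
Assume saturation: I_D = (k_n/2)(V_GS − V_t)² with V_GS = V_G − I_D·R_S = 4.62 − 4.7·I_D.
Substituting gives 23.2·I_D² − 28.8·I_D + 8.36 = 0, with roots I_D = 0.46 or 0.784 mA.
The root I_D = 0.784 mA gives V_GS = 0.936 V ≤ V_t, so take I_D = 0.46 mA.
Then V_GS = 2.46 V and V_DS = V_DD − I_D(R_D+R_S) = 17 − 0.46×7.4 = 13.6 V.
Saturation requires V_DS ≥ V_GS − V_t = 0.662 V; 13.6 ≥ 0.662 ✓.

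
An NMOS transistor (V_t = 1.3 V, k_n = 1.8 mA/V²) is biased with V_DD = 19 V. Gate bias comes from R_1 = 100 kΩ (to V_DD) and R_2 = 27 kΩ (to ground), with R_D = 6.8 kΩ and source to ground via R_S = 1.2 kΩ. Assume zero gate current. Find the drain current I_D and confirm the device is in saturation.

V_G = V_DD·R_2/(R_1+R_2) = 19×27/127 = 4.04 V.
Assume saturation: I_D = (k_n/2)(V_GS − V_t)² with V_GS = V_G − I_D·R_S = 4.04 − 1.2·I_D.
Substituting gives 1.3·I_D² − 6.92·I_D + 6.75 = 0, with roots I_D = 1.29 or 4.05 mA.
The root I_D = 4.05 mA gives V_GS = -0.822 V ≤ V_t, so take I_D = 1.29 mA.
Then V_GS = 2.5 V and V_DS = V_DD − I_D(R_D+R_S) = 19 − 1.29×8 = 8.71 V.
Saturation requires V_DS ≥ V_GS − V_t = 1.2 V; 8.71 ≥ 1.2 ✓.

I_D ≈ 1.3 mA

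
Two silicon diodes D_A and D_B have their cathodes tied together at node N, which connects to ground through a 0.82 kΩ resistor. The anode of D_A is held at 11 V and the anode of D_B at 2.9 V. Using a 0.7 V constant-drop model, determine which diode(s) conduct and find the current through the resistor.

Only D_A conducts; I_R ≈ 13 mA

Assume both conduct. Then node N would need to be at both 11−0.7 = 10.3 V and 2.9−0.7 = 2.2 V, which is impossible.
Assume only D_A conducts: V_N = 11 − 0.7 = 10.3 V, so I_R = 10.3/0.82 = 12.6 mA.
Check D_B: its anode-to-cathode voltage is 2.9 − 10.3 = -7.4 V < 0.7 V, so it is off. The assumption is consistent.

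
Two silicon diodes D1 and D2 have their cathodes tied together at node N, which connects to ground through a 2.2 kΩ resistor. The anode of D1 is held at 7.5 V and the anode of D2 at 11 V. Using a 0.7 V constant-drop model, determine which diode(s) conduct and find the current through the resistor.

Assume both conduct. Then node N would need to be at both 7.5−0.7 = 6.8 V and 11−0.7 = 10.3 V, which is impossible.
Assume only D2 conducts: V_N = 11 − 0.7 = 10.3 V, so I_R = 10.3/2.2 = 4.68 mA.
Check D1: its anode-to-cathode voltage is 7.5 − 10.3 = -2.8 V < 0.7 V, so it is off. The assumption is consistent.

Only D2 conducts; I_R ≈ 4.7 mA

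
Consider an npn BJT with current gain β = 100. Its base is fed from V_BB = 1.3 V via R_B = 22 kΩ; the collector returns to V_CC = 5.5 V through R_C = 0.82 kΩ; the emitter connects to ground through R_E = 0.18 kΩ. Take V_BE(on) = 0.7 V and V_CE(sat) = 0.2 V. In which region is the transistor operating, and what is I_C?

Assume active. Base-emitter loop: I_B = (V_BB − V_BE)/(R_B + (β+1)R_E) = (1.3 − 0.7)/(22 + 101×0.18) = 0.0149 mA.
I_C = β·I_B = 100×0.0149 = 1.49 mA.
V_CE = V_CC − I_C·R_C − I_E·R_E = 5.5 − 1.49×0.82 − 1.51×0.18 = 4 V > V_CE(sat), so the active-region assumption holds.

active; I_C ≈ 1.5 mA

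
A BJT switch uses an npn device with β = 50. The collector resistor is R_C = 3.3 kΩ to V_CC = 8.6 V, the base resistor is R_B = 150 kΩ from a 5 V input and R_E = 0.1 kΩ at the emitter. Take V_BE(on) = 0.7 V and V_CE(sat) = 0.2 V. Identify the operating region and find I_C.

active; I_C ≈ 1.4 mA

Assume active. Base-emitter loop: I_B = (V_BB − V_BE)/(R_B + (β+1)R_E) = (5 − 0.7)/(150 + 51×0.1) = 0.0277 mA.
I_C = β·I_B = 50×0.0277 = 1.39 mA.
V_CE = V_CC − I_C·R_C − I_E·R_E = 8.6 − 1.39×3.3 − 1.41×0.1 = 3.88 V > V_CE(sat), so the active-region assumption holds.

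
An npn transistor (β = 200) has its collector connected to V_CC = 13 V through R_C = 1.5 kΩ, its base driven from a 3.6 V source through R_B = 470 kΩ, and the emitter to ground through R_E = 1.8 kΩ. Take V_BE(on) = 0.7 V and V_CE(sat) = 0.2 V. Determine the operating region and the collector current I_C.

Assume active. Base-emitter loop: I_B = (V_BB − V_BE)/(R_B + (β+1)R_E) = (3.6 − 0.7)/(470 + 201×1.8) = 0.00349 mA.
I_C = β·I_B = 200×0.00349 = 0.697 mA.
V_CE = V_CC − I_C·R_C − I_E·R_E = 13 − 0.697×1.5 − 0.701×1.8 = 10.7 V > V_CE(sat), so the active-region assumption holds.

active; I_C ≈ 0.7 mA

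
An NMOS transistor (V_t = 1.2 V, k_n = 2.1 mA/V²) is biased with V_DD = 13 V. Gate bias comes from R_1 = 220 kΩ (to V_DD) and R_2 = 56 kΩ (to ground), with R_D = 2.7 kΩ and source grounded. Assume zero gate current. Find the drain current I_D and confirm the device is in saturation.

I_D ≈ 2.2 mA

V_G = V_DD·R_2/(R_1+R_2) = 13×56/276 = 2.64 V. With the source grounded, V_GS = V_G = 2.64 V.
Assume saturation: I_D = (k_n/2)(V_GS − V_t)² = (2.1/2)×(2.64 − 1.2)² = 1.05×1.44² = 2.17 mA.
V_DS = V_DD − I_D·R_D = 13 − 2.17×2.7 = 7.14 V.
Saturation requires V_DS ≥ V_GS − V_t = 1.44 V; 7.14 ≥ 1.44 ✓.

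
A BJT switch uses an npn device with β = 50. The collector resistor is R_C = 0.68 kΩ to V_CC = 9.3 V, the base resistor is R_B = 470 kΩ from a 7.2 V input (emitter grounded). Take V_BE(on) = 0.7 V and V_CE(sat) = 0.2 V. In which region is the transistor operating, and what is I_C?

active; I_C ≈ 0.69 mA

Assume active. Base-emitter loop: I_B = (V_BB − V_BE)/R_B = (7.2 − 0.7)/470 = 0.0138 mA.
I_C = β·I_B = 50×0.0138 = 0.691 mA.
V_CE = V_CC − I_C·R_C = 9.3 − 0.691×0.68 = 8.83 V > V_CE(sat), so the active-region assumption holds.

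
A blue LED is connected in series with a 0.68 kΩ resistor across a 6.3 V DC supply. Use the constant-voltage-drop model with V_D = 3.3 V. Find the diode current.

I ≈ 4.4 mA

KVL around the loop: 6.3 = V_D + I·R = 3.3 + I × 0.68 kΩ.
So I = (6.3 − 3.3) / 0.68 kΩ = 3 / 0.68 = 4.41 mA.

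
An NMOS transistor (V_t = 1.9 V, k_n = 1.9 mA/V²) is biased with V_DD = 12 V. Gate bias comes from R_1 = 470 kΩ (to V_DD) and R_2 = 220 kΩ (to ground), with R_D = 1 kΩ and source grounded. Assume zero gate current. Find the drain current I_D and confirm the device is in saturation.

I_D ≈ 3.5 mA

V_G = V_DD·R_2/(R_1+R_2) = 12×220/690 = 3.83 V. With the source grounded, V_GS = V_G = 3.83 V.
Assume saturation: I_D = (k_n/2)(V_GS − V_t)² = (1.9/2)×(3.83 − 1.9)² = 0.95×1.93² = 3.52 mA.
V_DS = V_DD − I_D·R_D = 12 − 3.52×1 = 8.48 V.
Saturation requires V_DS ≥ V_GS − V_t = 1.93 V; 8.48 ≥ 1.93 ✓.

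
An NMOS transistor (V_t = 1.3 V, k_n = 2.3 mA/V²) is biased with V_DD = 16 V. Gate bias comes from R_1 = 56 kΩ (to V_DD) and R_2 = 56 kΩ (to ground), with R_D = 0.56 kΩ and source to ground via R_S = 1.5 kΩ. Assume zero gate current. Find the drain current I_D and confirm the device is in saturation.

V_G = V_DD·R_2/(R_1+R_2) = 16×56/112 = 8 V.
Assume saturation: I_D = (k_n/2)(V_GS − V_t)² with V_GS = V_G − I_D·R_S = 8 − 1.5·I_D.
Substituting gives 2.59·I_D² − 24.1·I_D + 51.6 = 0, with roots I_D = 3.33 or 5.99 mA.
The root I_D = 5.99 mA gives V_GS = -0.982 V ≤ V_t, so take I_D = 3.33 mA.
Then V_GS = 3 V and V_DS = V_DD − I_D(R_D+R_S) = 16 − 3.33×2.06 = 9.14 V.
Saturation requires V_DS ≥ V_GS − V_t = 1.7 V; 9.14 ≥ 1.7 ✓.

I_D ≈ 3.3 mA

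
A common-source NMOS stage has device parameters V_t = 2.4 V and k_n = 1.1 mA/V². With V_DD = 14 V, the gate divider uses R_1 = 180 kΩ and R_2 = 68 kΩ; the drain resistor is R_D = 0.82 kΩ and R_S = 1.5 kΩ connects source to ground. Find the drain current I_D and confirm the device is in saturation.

I_D ≈ 0.39 mA

V_G = V_DD·R_2/(R_1+R_2) = 14×68/248 = 3.84 V.
Assume saturation: I_D = (k_n/2)(V_GS − V_t)² with V_GS = V_G − I_D·R_S = 3.84 − 1.5·I_D.
Substituting gives 1.24·I_D² − 3.37·I_D + 1.14 = 0, with roots I_D = 0.395 or 2.33 mA.
The root I_D = 2.33 mA gives V_GS = 0.341 V ≤ V_t, so take I_D = 0.395 mA.
Then V_GS = 3.25 V and V_DS = V_DD − I_D(R_D+R_S) = 14 − 0.395×2.32 = 13.1 V.
Saturation requires V_DS ≥ V_GS − V_t = 0.847 V; 13.1 ≥ 0.847 ✓.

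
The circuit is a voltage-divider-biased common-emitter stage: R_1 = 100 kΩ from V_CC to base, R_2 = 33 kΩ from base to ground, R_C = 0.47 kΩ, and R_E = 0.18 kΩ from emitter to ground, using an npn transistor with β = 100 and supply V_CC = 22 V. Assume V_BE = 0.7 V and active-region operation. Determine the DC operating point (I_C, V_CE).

I_C ≈ 11 mA, V_CE ≈ 15 V

Thevenize the base divider: V_Th = V_CC·R_2/(R_1+R_2) = 22×33/133 = 5.46 V, R_Th = R_1‖R_2 = 24.8 kΩ.
Base-emitter loop: V_Th = I_B·R_Th + V_BE + (β+1)I_B·R_E, so I_B = (5.46 − 0.7) / (24.8 + 101×0.18) = 0.111 mA.
I_C = β·I_B = 100×0.111 = 11.1 mA, and I_E = (β+1)I_B = 11.2 mA.
V_CE = V_CC − I_C·R_C − I_E·R_E = 22 − 11.1×0.47 − 11.2×0.18 = 14.8 V.
V_CE = 14.8 V > 0.2 V confirms active-region operation.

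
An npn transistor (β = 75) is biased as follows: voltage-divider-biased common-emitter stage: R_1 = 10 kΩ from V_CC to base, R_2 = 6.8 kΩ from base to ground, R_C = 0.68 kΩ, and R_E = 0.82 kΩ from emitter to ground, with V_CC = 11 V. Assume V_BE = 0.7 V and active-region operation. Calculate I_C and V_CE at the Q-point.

Thevenize the base divider: V_Th = V_CC·R_2/(R_1+R_2) = 11×6.8/16.8 = 4.45 V, R_Th = R_1‖R_2 = 4.05 kΩ.
Base-emitter loop: V_Th = I_B·R_Th + V_BE + (β+1)I_B·R_E, so I_B = (4.45 − 0.7) / (4.05 + 76×0.82) = 0.0565 mA.
I_C = β·I_B = 75×0.0565 = 4.24 mA, and I_E = (β+1)I_B = 4.3 mA.
V_CE = V_CC − I_C·R_C − I_E·R_E = 11 − 4.24×0.68 − 4.3×0.82 = 4.59 V.
V_CE = 4.59 V > 0.2 V confirms active-region operation.

I_C ≈ 4.2 mA, V_CE ≈ 4.6 V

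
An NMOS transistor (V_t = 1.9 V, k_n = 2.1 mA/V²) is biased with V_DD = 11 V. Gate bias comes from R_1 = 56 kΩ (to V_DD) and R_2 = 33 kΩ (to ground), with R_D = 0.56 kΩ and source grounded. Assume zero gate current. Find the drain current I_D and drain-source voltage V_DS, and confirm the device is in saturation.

V_G = V_DD·R_2/(R_1+R_2) = 11×33/89 = 4.08 V. With the source grounded, V_GS = V_G = 4.08 V.
Assume saturation: I_D = (k_n/2)(V_GS − V_t)² = (2.1/2)×(4.08 − 1.9)² = 1.05×2.18² = 4.98 mA.
V_DS = V_DD − I_D·R_D = 11 − 4.98×0.56 = 8.21 V.
Saturation requires V_DS ≥ V_GS − V_t = 2.18 V; 8.21 ≥ 2.18 ✓.

I_D ≈ 5 mA, V_DS ≈ 8.2 V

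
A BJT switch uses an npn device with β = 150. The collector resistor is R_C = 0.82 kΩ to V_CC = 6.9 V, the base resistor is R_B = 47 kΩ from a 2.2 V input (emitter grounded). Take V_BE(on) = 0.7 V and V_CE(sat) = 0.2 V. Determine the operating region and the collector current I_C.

active; I_C ≈ 4.8 mA

Assume active. Base-emitter loop: I_B = (V_BB − V_BE)/R_B = (2.2 − 0.7)/47 = 0.0319 mA.
I_C = β·I_B = 150×0.0319 = 4.79 mA.
V_CE = V_CC − I_C·R_C = 6.9 − 4.79×0.82 = 2.97 V > V_CE(sat), so the active-region assumption holds.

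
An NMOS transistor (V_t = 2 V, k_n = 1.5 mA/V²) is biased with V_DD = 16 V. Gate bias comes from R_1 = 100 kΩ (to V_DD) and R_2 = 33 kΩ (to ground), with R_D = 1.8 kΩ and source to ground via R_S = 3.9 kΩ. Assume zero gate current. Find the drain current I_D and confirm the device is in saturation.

I_D ≈ 0.33 mA

V_G = V_DD·R_2/(R_1+R_2) = 16×33/133 = 3.97 V.
Assume saturation: I_D = (k_n/2)(V_GS − V_t)² with V_GS = V_G − I_D·R_S = 3.97 − 3.9·I_D.
Substituting gives 11.4·I_D² − 12.5·I_D + 2.91 = 0, with roots I_D = 0.334 or 0.764 mA.
The root I_D = 0.764 mA gives V_GS = 0.991 V ≤ V_t, so take I_D = 0.334 mA.
Then V_GS = 2.67 V and V_DS = V_DD − I_D(R_D+R_S) = 16 − 0.334×5.7 = 14.1 V.
Saturation requires V_DS ≥ V_GS − V_t = 0.667 V; 14.1 ≥ 0.667 ✓.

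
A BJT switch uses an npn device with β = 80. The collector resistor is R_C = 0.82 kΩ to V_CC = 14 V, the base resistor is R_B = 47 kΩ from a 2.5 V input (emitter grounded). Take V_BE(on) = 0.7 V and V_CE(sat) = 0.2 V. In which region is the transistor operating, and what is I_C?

active; I_C ≈ 3.1 mA

Assume active. Base-emitter loop: I_B = (V_BB − V_BE)/R_B = (2.5 − 0.7)/47 = 0.0383 mA.
I_C = β·I_B = 80×0.0383 = 3.06 mA.
V_CE = V_CC − I_C·R_C = 14 − 3.06×0.82 = 11.5 V > V_CE(sat), so the active-region assumption holds.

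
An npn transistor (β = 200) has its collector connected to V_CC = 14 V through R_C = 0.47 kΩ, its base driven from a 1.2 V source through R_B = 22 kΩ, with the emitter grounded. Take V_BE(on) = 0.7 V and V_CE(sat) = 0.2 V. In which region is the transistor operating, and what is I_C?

active; I_C ≈ 4.5 mA

Assume active. Base-emitter loop: I_B = (V_BB − V_BE)/R_B = (1.2 − 0.7)/22 = 0.0227 mA.
I_C = β·I_B = 200×0.0227 = 4.55 mA.
V_CE = V_CC − I_C·R_C = 14 − 4.55×0.47 = 11.9 V > V_CE(sat), so the active-region assumption holds.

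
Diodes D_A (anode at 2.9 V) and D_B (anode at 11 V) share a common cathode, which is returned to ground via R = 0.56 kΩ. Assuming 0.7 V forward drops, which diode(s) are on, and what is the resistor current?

Assume both conduct. Then node N would need to be at both 2.9−0.7 = 2.2 V and 11−0.7 = 10.3 V, which is impossible.
Assume only D_B conducts: V_N = 11 − 0.7 = 10.3 V, so I_R = 10.3/0.56 = 18.4 mA.
Check D_A: its anode-to-cathode voltage is 2.9 − 10.3 = -7.4 V < 0.7 V, so it is off. The assumption is consistent.

Only D_B conducts; I_R ≈ 18 mA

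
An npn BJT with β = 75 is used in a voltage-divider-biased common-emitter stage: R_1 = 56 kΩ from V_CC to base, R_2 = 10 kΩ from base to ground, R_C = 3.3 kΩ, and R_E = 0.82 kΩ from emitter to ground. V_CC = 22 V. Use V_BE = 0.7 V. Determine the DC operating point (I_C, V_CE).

I_C ≈ 2.8 mA, V_CE ≈ 10 V

Thevenize the base divider: V_Th = V_CC·R_2/(R_1+R_2) = 22×10/66 = 3.33 V, R_Th = R_1‖R_2 = 8.48 kΩ.
Base-emitter loop: V_Th = I_B·R_Th + V_BE + (β+1)I_B·R_E, so I_B = (3.33 − 0.7) / (8.48 + 76×0.82) = 0.0372 mA.
I_C = β·I_B = 75×0.0372 = 2.79 mA, and I_E = (β+1)I_B = 2.83 mA.
V_CE = V_CC − I_C·R_C − I_E·R_E = 22 − 2.79×3.3 − 2.83×0.82 = 10.5 V.
V_CE = 10.5 V > 0.2 V confirms active-region operation.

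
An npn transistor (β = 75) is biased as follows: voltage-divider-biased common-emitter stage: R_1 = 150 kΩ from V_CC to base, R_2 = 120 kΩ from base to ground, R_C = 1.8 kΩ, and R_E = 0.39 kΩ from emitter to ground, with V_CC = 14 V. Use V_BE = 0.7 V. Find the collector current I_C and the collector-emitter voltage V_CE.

I_C ≈ 4.3 mA, V_CE ≈ 4.6 V

Thevenize the base divider: V_Th = V_CC·R_2/(R_1+R_2) = 14×120/270 = 6.22 V, R_Th = R_1‖R_2 = 66.7 kΩ.
Base-emitter loop: V_Th = I_B·R_Th + V_BE + (β+1)I_B·R_E, so I_B = (6.22 − 0.7) / (66.7 + 76×0.39) = 0.0573 mA.
I_C = β·I_B = 75×0.0573 = 4.3 mA, and I_E = (β+1)I_B = 4.36 mA.
V_CE = V_CC − I_C·R_C − I_E·R_E = 14 − 4.3×1.8 − 4.36×0.39 = 4.56 V.
V_CE = 4.56 V > 0.2 V confirms active-region operation.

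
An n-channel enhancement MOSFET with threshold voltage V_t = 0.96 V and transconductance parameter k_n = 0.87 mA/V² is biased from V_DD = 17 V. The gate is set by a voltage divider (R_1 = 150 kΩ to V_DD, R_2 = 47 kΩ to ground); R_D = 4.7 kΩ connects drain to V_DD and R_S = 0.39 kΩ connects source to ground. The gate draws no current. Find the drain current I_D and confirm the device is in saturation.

V_G = V_DD·R_2/(R_1+R_2) = 17×47/197 = 4.06 V.
Assume saturation: I_D = (k_n/2)(V_GS − V_t)² with V_GS = V_G − I_D·R_S = 4.06 − 0.39·I_D.
Substituting gives 0.0662·I_D² − 2.05·I_D + 4.17 = 0, with roots I_D = 2.19 or 28.8 mA.
The root I_D = 28.8 mA gives V_GS = -7.18 V ≤ V_t, so take I_D = 2.19 mA.
Then V_GS = 3.2 V and V_DS = V_DD − I_D(R_D+R_S) = 17 − 2.19×5.09 = 5.86 V.
Saturation requires V_DS ≥ V_GS − V_t = 2.24 V; 5.86 ≥ 2.24 ✓.

I_D ≈ 2.2 mA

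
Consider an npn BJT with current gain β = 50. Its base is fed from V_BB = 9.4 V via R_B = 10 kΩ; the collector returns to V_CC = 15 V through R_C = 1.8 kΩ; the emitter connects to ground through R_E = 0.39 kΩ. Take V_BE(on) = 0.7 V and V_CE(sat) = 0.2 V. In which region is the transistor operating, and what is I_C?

Assume active: I_B = (9.4 − 0.7)/(10 + 51×0.39) = 0.291 mA, I_C = β·I_B = 14.6 mA.
Then V_CE = 15 − 14.6×1.8 − 14.8×0.39 = -17 V < 0.2 V — the active assumption fails.
Re-solve with V_CE = 0.2 V. KCL at the emitter: V_E/R_E = (V_BB−0.7−V_E)/R_B + (V_CC−0.2−V_E)/R_C, giving V_E = 2.82 V.
I_C = (V_CC − 0.2 − V_E)/R_C = (14.8 − 2.82)/1.8 = 6.65 mA.
Check: I_B = (8.7 − 2.82)/10 = 0.588 mA, and β·I_B = 29.4 mA > I_C, confirming saturation.

saturation; I_C ≈ 6.7 mA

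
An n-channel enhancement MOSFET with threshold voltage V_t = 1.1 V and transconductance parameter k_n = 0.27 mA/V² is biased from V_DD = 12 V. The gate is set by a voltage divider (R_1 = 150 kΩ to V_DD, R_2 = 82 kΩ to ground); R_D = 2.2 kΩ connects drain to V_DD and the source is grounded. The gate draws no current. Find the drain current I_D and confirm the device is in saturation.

I_D ≈ 1.3 mA

V_G = V_DD·R_2/(R_1+R_2) = 12×82/232 = 4.24 V. With the source grounded, V_GS = V_G = 4.24 V.
Assume saturation: I_D = (k_n/2)(V_GS − V_t)² = (0.27/2)×(4.24 − 1.1)² = 0.135×3.14² = 1.33 mA.
V_DS = V_DD − I_D·R_D = 12 − 1.33×2.2 = 9.07 V.
Saturation requires V_DS ≥ V_GS − V_t = 3.14 V; 9.07 ≥ 3.14 ✓.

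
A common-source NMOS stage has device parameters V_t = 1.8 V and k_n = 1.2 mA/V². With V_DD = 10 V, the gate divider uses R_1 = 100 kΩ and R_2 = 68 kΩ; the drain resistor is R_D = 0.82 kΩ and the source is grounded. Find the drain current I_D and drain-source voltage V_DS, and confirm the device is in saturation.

V_G = V_DD·R_2/(R_1+R_2) = 10×68/168 = 4.05 V. With the source grounded, V_GS = V_G = 4.05 V.
Assume saturation: I_D = (k_n/2)(V_GS − V_t)² = (1.2/2)×(4.05 − 1.8)² = 0.6×2.25² = 3.03 mA.
V_DS = V_DD − I_D·R_D = 10 − 3.03×0.82 = 7.51 V.
Saturation requires V_DS ≥ V_GS − V_t = 2.25 V; 7.51 ≥ 2.25 ✓.

I_D ≈ 3 mA, V_DS ≈ 7.5 V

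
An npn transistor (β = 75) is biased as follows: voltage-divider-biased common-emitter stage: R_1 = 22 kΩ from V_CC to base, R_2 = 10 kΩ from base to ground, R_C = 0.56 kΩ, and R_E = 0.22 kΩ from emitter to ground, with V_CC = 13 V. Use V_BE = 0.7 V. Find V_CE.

V_CE ≈ 4.6 V

Thevenize the base divider: V_Th = V_CC·R_2/(R_1+R_2) = 13×10/32 = 4.06 V, R_Th = R_1‖R_2 = 6.88 kΩ.
Base-emitter loop: V_Th = I_B·R_Th + V_BE + (β+1)I_B·R_E, so I_B = (4.06 − 0.7) / (6.88 + 76×0.22) = 0.143 mA.
I_C = β·I_B = 75×0.143 = 10.7 mA, and I_E = (β+1)I_B = 10.8 mA.
V_CE = V_CC − I_C·R_C − I_E·R_E = 13 − 10.7×0.56 − 10.8×0.22 = 4.63 V.
V_CE = 4.63 V > 0.2 V confirms active-region operation.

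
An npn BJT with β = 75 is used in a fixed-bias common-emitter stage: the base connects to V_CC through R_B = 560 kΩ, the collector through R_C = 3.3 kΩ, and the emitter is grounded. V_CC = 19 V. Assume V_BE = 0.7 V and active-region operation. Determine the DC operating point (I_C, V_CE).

Base loop: V_CC = I_B·R_B + V_BE, so I_B = (19 − 0.7)/560 kΩ = 0.0327 mA.
In the active region I_C = β·I_B = 75 × 0.0327 = 2.45 mA.
Collector loop: V_CE = V_CC − I_C·R_C = 19 − 2.45×3.3 = 10.9 V.
Since V_CE = 10.9 V > V_CE(sat) ≈ 0.2 V, the transistor is in the active region as assumed.

I_C ≈ 2.5 mA, V_CE ≈ 11 V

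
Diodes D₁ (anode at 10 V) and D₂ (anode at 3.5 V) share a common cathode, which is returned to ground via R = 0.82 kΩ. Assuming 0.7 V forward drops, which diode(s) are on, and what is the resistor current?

Only D₁ conducts; I_R ≈ 11 mA

Assume both conduct. Then node N would need to be at both 10−0.7 = 9.3 V and 3.5−0.7 = 2.8 V, which is impossible.
Assume only D₁ conducts: V_N = 10 − 0.7 = 9.3 V, so I_R = 9.3/0.82 = 11.3 mA.
Check D₂: its anode-to-cathode voltage is 3.5 − 9.3 = -5.8 V < 0.7 V, so it is off. The assumption is consistent.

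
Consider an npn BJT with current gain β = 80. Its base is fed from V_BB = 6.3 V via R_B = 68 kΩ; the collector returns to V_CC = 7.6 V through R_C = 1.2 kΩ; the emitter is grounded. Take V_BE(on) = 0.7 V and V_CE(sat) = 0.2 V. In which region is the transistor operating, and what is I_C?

Assume active: I_B = (6.3 − 0.7)/68 = 0.0824 mA, giving I_C = β·I_B = 6.59 mA.
But then V_CE = 7.6 − 6.59×1.2 = -0.306 V < V_CE(sat) = 0.2 V — impossible in the active region.
So the transistor is saturated. With V_CE = 0.2 V, I_C = (V_CC − 0.2)/R_C = 7.4/1.2 = 6.17 mA.
Check: β·I_B = 6.59 mA > I_C = 6.17 mA, confirming saturation.

saturation; I_C ≈ 6.2 mA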